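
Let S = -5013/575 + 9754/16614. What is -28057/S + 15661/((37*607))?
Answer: 3010450283004851/872278722644 ≈ 3451.3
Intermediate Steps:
S = -38838716/4776525 (S = -5013*1/575 + 9754*(1/16614) = -5013/575 + 4877/8307 = -38838716/4776525 ≈ -8.1312)
-28057/S + 15661/((37*607)) = -28057/(-38838716/4776525) + 15661/((37*607)) = -28057*(-4776525/38838716) + 15661/22459 = 134014961925/38838716 + 15661*(1/22459) = 134014961925/38838716 + 15661/22459 = 3010450283004851/872278722644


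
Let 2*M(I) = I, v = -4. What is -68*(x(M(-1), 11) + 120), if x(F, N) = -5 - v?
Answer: -8092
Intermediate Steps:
M(I) = I/2
x(F, N) = -1 (x(F, N) = -5 - 1*(-4) = -5 + 4 = -1)
-68*(x(M(-1), 11) + 120) = -68*(-1 + 120) = -68*119 = -8092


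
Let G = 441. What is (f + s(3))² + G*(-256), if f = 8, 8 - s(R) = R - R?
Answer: -112640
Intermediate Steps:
s(R) = 8 (s(R) = 8 - (R - R) = 8 - 1*0 = 8 + 0 = 8)
(f + s(3))² + G*(-256) = (8 + 8)² + 441*(-256) = 16² - 112896 = 256 - 112896 = -112640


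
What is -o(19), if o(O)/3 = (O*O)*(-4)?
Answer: 4332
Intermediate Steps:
o(O) = -12*O² (o(O) = 3*((O*O)*(-4)) = 3*(O²*(-4)) = 3*(-4*O²) = -12*O²)
-o(19) = -(-12)*19² = -(-12)*361 = -1*(-4332) = 4332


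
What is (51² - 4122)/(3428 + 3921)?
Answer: -1521/7349 ≈ -0.20697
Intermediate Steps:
(51² - 4122)/(3428 + 3921) = (2601 - 4122)/7349 = -1521*1/7349 = -1521/7349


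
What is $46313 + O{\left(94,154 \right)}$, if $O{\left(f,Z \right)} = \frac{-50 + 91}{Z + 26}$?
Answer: $\frac{8336381}{180} \approx 46313.0$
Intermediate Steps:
$O{\left(f,Z \right)} = \frac{41}{26 + Z}$
$46313 + O{\left(94,154 \right)} = 46313 + \frac{41}{26 + 154} = 46313 + \frac{41}{180} = \frac{8336381}{180}$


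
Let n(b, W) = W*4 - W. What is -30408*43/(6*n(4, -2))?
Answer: 108962/3 ≈ 36321.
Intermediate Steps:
n(b, W) = 3*W (n(b, W) = 4*W - W = 3*W)
-30408*43/(6*n(4, -2)) = -30408/((6/43)*(3*(-2))) = -30408/(((1/43)*6)*(-6)) = -30408/((6/43)*(-6)) = -30408/(-36/43) = -30408*(-43/36) = 108962/3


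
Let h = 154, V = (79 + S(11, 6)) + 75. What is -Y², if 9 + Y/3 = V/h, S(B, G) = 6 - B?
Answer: -13771521/23716 ≈ -580.68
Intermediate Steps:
V = 149 (V = (79 + (6 - 1*11)) + 75 = (79 + (6 - 11)) + 75 = (79 - 5) + 75 = 74 + 75 = 149)
Y = -3711/154 (Y = -27 + 3*(149/154) = -27 + 447/154 = -3711/154 ≈ -24.097)
-Y² = -(-3711/154)² = -1*13771521/23716 = -13771521/23716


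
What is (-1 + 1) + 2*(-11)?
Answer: -22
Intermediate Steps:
(-1 + 1) + 2*(-11) = 0 - 22 = -22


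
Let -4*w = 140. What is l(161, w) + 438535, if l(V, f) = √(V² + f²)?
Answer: 438535 + 7*√554 ≈ 4.3870e+5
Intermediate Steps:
w = -35 (w = -¼*140 = -35)
l(161, w) + 438535 = √(161² + (-35)²) + 438535 = √(25921 + 1225) + 438535 = √27146 + 438535 = 7*√554 + 438535 = 438535 + 7*√554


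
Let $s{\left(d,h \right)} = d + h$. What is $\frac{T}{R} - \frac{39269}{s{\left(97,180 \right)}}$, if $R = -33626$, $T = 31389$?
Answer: $- \frac{1329154147}{9314402} \approx -142.7$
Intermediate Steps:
$\frac{T}{R} - \frac{39269}{s{\left(97,180 \right)}} = \frac{31389}{-33626} - \frac{39269}{97 + 180} = 31389 \left(- \frac{1}{33626}\right) - \frac{39269}{277} = - \frac{31389}{33626} - \frac{39269}{277} = - \frac{1329154147}{9314402}$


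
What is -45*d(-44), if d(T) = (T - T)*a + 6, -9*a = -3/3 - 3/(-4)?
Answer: -270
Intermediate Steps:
a = 1/36 (a = -(-3/3 - 3/(-4))/9 = -(-3*⅓ - 3*(-¼))/9 = -(-1 + ¾)/9 = -⅑*(-¼) = 1/36 ≈ 0.027778)
d(T) = 6 (d(T) = (T - T)*(1/36) + 6 = 0*(1/36) + 6 = 0 + 6 = 6)
-45*d(-44) = -45*6 = -270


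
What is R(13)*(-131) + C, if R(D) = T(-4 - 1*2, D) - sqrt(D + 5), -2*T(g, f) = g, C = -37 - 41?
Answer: -471 + 393*sqrt(2) ≈ 84.786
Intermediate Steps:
C = -78
T(g, f) = -g/2
R(D) = 3 - sqrt(5 + D) (R(D) = -(-4 - 1*2)/2 - sqrt(D + 5) = -(-4 - 2)/2 - sqrt(5 + D) = -1/2*(-6) - sqrt(5 + D) = 3 - sqrt(5 + D))
R(13)*(-131) + C = (3 - sqrt(5 + 13))*(-131) - 78 = (3 - sqrt(18))*(-131) - 78 = (3 - 3*sqrt(2))*(-131) - 78 = (-393 + 393*sqrt(2)) - 78 = -471 + 393*sqrt(2)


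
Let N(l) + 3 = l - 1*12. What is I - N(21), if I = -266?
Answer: -272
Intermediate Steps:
N(l) = -15 + l (N(l) = -3 + (l - 1*12) = -3 + (l - 12) = -3 + (-12 + l) = -15 + l)
I - N(21) = -266 - (-15 + 21) = -266 - 1*6 = -266 - 6 = -272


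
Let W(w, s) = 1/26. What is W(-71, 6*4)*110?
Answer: 55/13 ≈ 4.2308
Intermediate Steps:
W(w, s) = 1/26
W(-71, 6*4)*110 = (1/26)*110 = 55/13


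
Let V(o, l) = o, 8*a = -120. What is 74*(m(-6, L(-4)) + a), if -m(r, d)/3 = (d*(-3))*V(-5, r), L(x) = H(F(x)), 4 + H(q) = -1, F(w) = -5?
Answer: 15540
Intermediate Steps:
a = -15 (a = (1/8)*(-120) = -15)
H(q) = -5 (H(q) = -4 - 1 = -5)
L(x) = -5
m(r, d) = -45*d (m(r, d) = -3*d*(-3)*(-5) = -3*(-3*d)*(-5) = -45*d)
74*(m(-6, L(-4)) + a) = 74*(-45*(-5) - 15) = 74*(225 - 15) = 74*210 = 15540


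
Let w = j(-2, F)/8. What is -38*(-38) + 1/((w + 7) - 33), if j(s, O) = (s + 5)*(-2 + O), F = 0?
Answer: 154504/107 ≈ 1444.0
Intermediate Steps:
j(s, O) = (-2 + O)*(5 + s) (j(s, O) = (5 + s)*(-2 + O) = (-2 + O)*(5 + s))
w = -¾ (w = (-10 - 2*(-2) + 5*0 + 0*(-2))/8 = (-10 + 4 + 0 + 0)*(⅛) = -6*⅛ = -¾ ≈ -0.75000)
-38*(-38) + 1/((w + 7) - 33) = -38*(-38) + 1/((-¾ + 7) - 33) = 1444 + 1/(25/4 - 33) = 1444 + 1/(-107/4) = 1444 - 4/107 = 154504/107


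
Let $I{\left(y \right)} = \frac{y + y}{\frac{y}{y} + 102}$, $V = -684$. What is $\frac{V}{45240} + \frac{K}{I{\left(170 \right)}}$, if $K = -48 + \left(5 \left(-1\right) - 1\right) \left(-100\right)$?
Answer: $\frac{10716387}{64090} \approx 167.21$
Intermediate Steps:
$K = 552$ ($K = -48 + \left(-5 - 1\right) \left(-100\right) = -48 - -600 = -48 + 600 = 552$)
$I{\left(y \right)} = \frac{2 y}{103}$ ($I{\left(y \right)} = \frac{2 y}{1 + 102} = \frac{2 y}{103}$)
$\frac{V}{45240} + \frac{K}{I{\left(170 \right)}} = - \frac{684}{45240} + \frac{552}{\frac{2}{103} \cdot 170} = \left(-684\right) \frac{1}{45240} + \frac{552}{\frac{340}{103}} = - \frac{57}{3770} + 552 \cdot \frac{103}{340} = - \frac{57}{3770} + \frac{14214}{85} = \frac{10716387}{64090}$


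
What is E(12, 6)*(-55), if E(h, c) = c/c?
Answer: -55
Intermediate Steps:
E(h, c) = 1
E(12, 6)*(-55) = 1*(-55) = -55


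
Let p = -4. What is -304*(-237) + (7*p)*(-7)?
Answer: 72244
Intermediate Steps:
-304*(-237) + (7*p)*(-7) = -304*(-237) + (7*(-4))*(-7) = 72048 - 28*(-7) = 72048 + 196 = 72244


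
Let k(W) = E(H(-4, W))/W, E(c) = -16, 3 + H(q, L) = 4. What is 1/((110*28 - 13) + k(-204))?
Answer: 51/156421 ≈ 0.00032604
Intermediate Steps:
H(q, L) = 1 (H(q, L) = -3 + 4 = 1)
k(W) = -16/W
1/((110*28 - 13) + k(-204)) = 1/((110*28 - 13) - 16/(-204)) = 1/((3080 - 13) - 16*(-1/204)) = 1/(3067 + 4/51) = 1/(156421/51) = 51/156421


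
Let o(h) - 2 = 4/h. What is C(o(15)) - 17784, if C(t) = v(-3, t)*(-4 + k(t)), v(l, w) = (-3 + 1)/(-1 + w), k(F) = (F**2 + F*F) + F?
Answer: -5072284/285 ≈ -17798.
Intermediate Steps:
k(F) = F + 2*F**2 (k(F) = (F**2 + F**2) + F = 2*F**2 + F = F + 2*F**2)
v(l, w) = -2/(-1 + w)
o(h) = 2 + 4/h
C(t) = -2*(-4 + t*(1 + 2*t))/(-1 + t) (C(t) = (-2/(-1 + t))*(-4 + t*(1 + 2*t)) = -2*(-4 + t*(1 + 2*t))/(-1 + t))
C(o(15)) - 17784 = 2*(4 - (2 + 4/15)*(1 + 2*(2 + 4/15)))/(-1 + (2 + 4/15)) - 17784 = 2*(4 - 1*34/15*(1 + 2*(34/15)))/(-1 + 34/15) - 17784 = 2*(4 - 1*34/15*(1 + 68/15))/(19/15) - 17784 = 2*(15/19)*(4 - 1*34/15*83/15) - 17784 = 2*(15/19)*(4 - 2822/225) - 17784 = 2*(15/19)*(-1922/225) - 17784 = -3844/285 - 17784 = -5072284/285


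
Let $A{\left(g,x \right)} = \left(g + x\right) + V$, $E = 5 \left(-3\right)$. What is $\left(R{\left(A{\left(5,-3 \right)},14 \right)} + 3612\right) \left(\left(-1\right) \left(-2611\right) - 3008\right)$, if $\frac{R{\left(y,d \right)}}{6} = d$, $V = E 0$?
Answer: $-1467312$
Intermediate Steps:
$E = -15$
$V = 0$ ($V = \left(-15\right) 0 = 0$)
$A{\left(g,x \right)} = g + x$ ($A{\left(g,x \right)} = \left(g + x\right) + 0 = g + x$)
$R{\left(y,d \right)} = 6 d$
$\left(R{\left(A{\left(5,-3 \right)},14 \right)} + 3612\right) \left(\left(-1\right) \left(-2611\right) - 3008\right) = \left(6 \cdot 14 + 3612\right) \left(\left(-1\right) \left(-2611\right) - 3008\right) = \left(84 + 3612\right) \left(2611 - 3008\right) = 3696 \left(-397\right) = -1467312$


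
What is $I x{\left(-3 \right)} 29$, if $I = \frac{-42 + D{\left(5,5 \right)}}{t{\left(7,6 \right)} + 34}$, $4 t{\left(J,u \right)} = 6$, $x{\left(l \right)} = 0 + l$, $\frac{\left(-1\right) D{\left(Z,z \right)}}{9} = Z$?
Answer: $\frac{15138}{71} \approx 213.21$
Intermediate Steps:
$D{\left(Z,z \right)} = - 9 Z$
$x{\left(l \right)} = l$
$t{\left(J,u \right)} = \frac{3}{2}$ ($t{\left(J,u \right)} = \frac{1}{4} \cdot 6 = \frac{3}{2}$)
$I = - \frac{174}{71}$ ($I = \frac{-42 - 45}{\frac{3}{2} + 34} = \frac{-42 - 45}{\frac{71}{2}} = \left(-87\right) \frac{2}{71} = - \frac{174}{71} \approx -2.4507$)
$I x{\left(-3 \right)} 29 = \left(- \frac{174}{71}\right) \left(-3\right) 29 = \frac{522}{71} \cdot 29 = \frac{15138}{71}$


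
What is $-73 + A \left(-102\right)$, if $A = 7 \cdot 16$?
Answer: $-11497$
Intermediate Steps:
$A = 112$
$-73 + A \left(-102\right) = -73 + 112 \left(-102\right) = -73 - 11424 = -11497$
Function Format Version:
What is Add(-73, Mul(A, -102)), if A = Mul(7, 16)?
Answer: -11497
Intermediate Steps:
A = 112
Add(-73, Mul(A, -102)) = Add(-73, Mul(112, -102)) = Add(-73, -11424) = -11497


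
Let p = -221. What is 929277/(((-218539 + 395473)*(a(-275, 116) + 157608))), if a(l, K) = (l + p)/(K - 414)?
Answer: 46154091/1385029915520 ≈ 3.3324e-5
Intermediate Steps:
a(l, K) = (-221 + l)/(-414 + K) (a(l, K) = (l - 221)/(K - 414) = (-221 + l)/(-414 + K))
929277/(((-218539 + 395473)*(a(-275, 116) + 157608))) = 929277/(((-218539 + 395473)*((-221 - 275)/(-414 + 116) + 157608))) = 929277/((176934*(-496/(-298) + 157608))) = 929277/((176934*(-1/298*(-496) + 157608))) = 929277/((176934*(248/149 + 157608))) = 929277/((176934*(23483840/149))) = 929277/(4155089746560/149) = 929277*(149/4155089746560) = 46154091/1385029915520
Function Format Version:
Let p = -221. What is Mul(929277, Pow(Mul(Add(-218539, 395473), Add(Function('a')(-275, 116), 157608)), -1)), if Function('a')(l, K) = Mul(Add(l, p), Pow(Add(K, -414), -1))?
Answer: Rational(46154091, 1385029915520) ≈ 3.3324e-5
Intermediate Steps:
Function('a')(l, K) = Mul(Pow(Add(-414, K), -1), Add(-221, l)) (Function('a')(l, K) = Mul(Add(l, -221), Pow(Add(K, -414), -1)) = Mul(Add(-221, l), Pow(Add(-414, K), -1)) = Mul(Pow(Add(-414, K), -1), Add(-221, l)))
Mul(929277, Pow(Mul(Add(-218539, 395473), Add(Function('a')(-275, 116), 157608)), -1)) = Mul(929277, Pow(Mul(Add(-218539, 395473), Add(Mul(Pow(Add(-414, 116), -1), Add(-221, -275)), 157608)), -1)) = Mul(929277, Pow(Mul(176934, Add(Mul(Pow(-298, -1), -496), 157608)), -1)) = Mul(929277, Pow(Mul(176934, Add(Mul(Rational(-1, 298), -496), 157608)), -1)) = Mul(929277, Pow(Mul(176934, Add(Rational(248, 149), 157608)), -1)) = Mul(929277, Pow(Mul(176934, Rational(23483840, 149)), -1)) = Mul(929277, Pow(Rational(4155089746560, 149), -1)) = Mul(929277, Rational(149, 4155089746560)) = Rational(46154091, 1385029915520)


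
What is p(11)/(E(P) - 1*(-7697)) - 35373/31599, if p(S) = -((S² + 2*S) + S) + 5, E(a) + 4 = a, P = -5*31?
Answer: -90449975/79397754 ≈ -1.1392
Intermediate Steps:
P = -155
E(a) = -4 + a
p(S) = 5 - S² - 3*S (p(S) = -(S² + 3*S) + 5 = (-S² - 3*S) + 5 = 5 - S² - 3*S)
p(11)/(E(P) - 1*(-7697)) - 35373/31599 = (5 - 1*11² - 3*11)/((-4 - 155) - 1*(-7697)) - 35373/31599 = (5 - 1*121 - 33)/(-159 + 7697) - 35373*1/31599 = (5 - 121 - 33)/7538 - 11791/10533 = -149*1/7538 - 11791/10533 = -149/7538 - 11791/10533 = -90449975/79397754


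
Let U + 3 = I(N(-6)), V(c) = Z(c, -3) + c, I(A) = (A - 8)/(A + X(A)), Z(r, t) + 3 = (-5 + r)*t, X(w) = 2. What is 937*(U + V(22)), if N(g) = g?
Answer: -59031/2 ≈ -29516.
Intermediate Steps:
Z(r, t) = -3 + t*(-5 + r) (Z(r, t) = -3 + (-5 + r)*t = -3 + t*(-5 + r))
I(A) = (-8 + A)/(2 + A) (I(A) = (A - 8)/(A + 2) = (-8 + A)/(2 + A))
V(c) = 12 - 2*c (V(c) = (-3 - 5*(-3) + c*(-3)) + c = (-3 + 15 - 3*c) + c = (12 - 3*c) + c = 12 - 2*c)
U = ½ (U = -3 + (-8 - 6)/(2 - 6) = -3 - 14/(-4) = -3 - ¼*(-14) = -3 + 7/2 = ½ ≈ 0.50000)
937*(U + V(22)) = 937*(½ + (12 - 2*22)) = 937*(½ + (12 - 44)) = 937*(½ - 32) = 937*(-63/2) = -59031/2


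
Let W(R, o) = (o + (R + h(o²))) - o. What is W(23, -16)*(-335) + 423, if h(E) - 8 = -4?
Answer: -8622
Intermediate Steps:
h(E) = 4 (h(E) = 8 - 4 = 4)
W(R, o) = 4 + R (W(R, o) = (o + (R + 4)) - o = (o + (4 + R)) - o = (4 + R + o) - o = 4 + R)
W(23, -16)*(-335) + 423 = (4 + 23)*(-335) + 423 = 27*(-335) + 423 = -9045 + 423 = -8622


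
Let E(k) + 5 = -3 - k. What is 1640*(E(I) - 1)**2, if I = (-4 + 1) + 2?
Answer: 104960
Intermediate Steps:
I = -1 (I = -3 + 2 = -1)
E(k) = -8 - k (E(k) = -5 + (-3 - k) = -8 - k)
1640*(E(I) - 1)**2 = 1640*((-8 - 1*(-1)) - 1)**2 = 1640*((-8 + 1) - 1)**2 = 1640*(-7 - 1)**2 = 1640*(-8)**2 = 1640*64 = 104960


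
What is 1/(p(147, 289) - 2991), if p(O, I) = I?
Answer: -1/2702 ≈ -0.00037010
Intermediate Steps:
1/(p(147, 289) - 2991) = 1/(289 - 2991) = 1/(-2702) = -1/2702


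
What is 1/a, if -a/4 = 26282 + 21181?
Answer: -1/189852 ≈ -5.2673e-6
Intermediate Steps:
a = -189852 (a = -4*(26282 + 21181) = -4*47463 = -189852)
1/a = 1/(-189852) = -1/189852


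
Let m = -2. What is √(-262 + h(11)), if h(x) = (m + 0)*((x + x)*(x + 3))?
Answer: I*√878 ≈ 29.631*I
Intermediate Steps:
h(x) = -4*x*(3 + x) (h(x) = (-2 + 0)*((x + x)*(x + 3)) = -2*2*x*(3 + x) = -4*x*(3 + x))
√(-262 + h(11)) = √(-262 - 4*11*(3 + 11)) = √(-262 - 4*11*14) = √(-262 - 616) = √(-878) = I*√878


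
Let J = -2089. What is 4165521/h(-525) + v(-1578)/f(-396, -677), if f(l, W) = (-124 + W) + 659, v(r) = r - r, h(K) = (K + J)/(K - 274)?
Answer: 3328251279/2614 ≈ 1.2732e+6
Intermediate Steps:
h(K) = (-2089 + K)/(-274 + K) (h(K) = (K - 2089)/(K - 274) = (-2089 + K)/(-274 + K))
v(r) = 0
f(l, W) = 535 + W
4165521/h(-525) + v(-1578)/f(-396, -677) = 4165521/(((-2089 - 525)/(-274 - 525))) + 0/(535 - 677) = 4165521/((-2614/(-799))) + 0/(-142) = 4165521/((-1/799*(-2614))) + 0*(-1/142) = 4165521/(2614/799) + 0 = 4165521*(799/2614) + 0 = 3328251279/2614 + 0 = 3328251279/2614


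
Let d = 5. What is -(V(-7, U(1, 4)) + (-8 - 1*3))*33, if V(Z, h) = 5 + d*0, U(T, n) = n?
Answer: 198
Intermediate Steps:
V(Z, h) = 5 (V(Z, h) = 5 + 5*0 = 5 + 0 = 5)
-(V(-7, U(1, 4)) + (-8 - 1*3))*33 = -(5 + (-8 - 1*3))*33 = -(5 + (-8 - 3))*33 = -(5 - 11)*33 = -(-6)*33 = -1*(-198) = 198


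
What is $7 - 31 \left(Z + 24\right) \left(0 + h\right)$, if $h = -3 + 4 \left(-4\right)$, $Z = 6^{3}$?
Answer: $141367$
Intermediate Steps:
$Z = 216$
$h = -19$ ($h = -3 - 16 = -19$)
$7 - 31 \left(Z + 24\right) \left(0 + h\right) = 7 - 31 \left(216 + 24\right) \left(0 - 19\right) = 7 - 31 \cdot 240 \left(-19\right) = 7 - -141360 = 7 + 141360 = 141367$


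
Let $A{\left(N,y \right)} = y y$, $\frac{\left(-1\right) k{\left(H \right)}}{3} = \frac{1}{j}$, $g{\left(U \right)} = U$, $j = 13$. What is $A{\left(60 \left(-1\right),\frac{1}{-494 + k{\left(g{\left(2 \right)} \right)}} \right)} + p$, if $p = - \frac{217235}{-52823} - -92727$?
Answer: $\frac{202206353220329587}{2180566454375} \approx 92731.0$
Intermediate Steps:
$k{\left(H \right)} = - \frac{3}{13}$
$A{\left(N,y \right)} = y^{2}$
$p = \frac{4898335556}{52823}$ ($p = \left(-217235\right) \left(- \frac{1}{52823}\right) + 92727 = \frac{217235}{52823} + 92727 = \frac{4898335556}{52823} \approx 92731.0$)
$A{\left(60 \left(-1\right),\frac{1}{-494 + k{\left(g{\left(2 \right)} \right)}} \right)} + p = \left(\frac{1}{-494 - \frac{3}{13}}\right)^{2} + \frac{4898335556}{52823} = \left(\frac{1}{- \frac{6425}{13}}\right)^{2} + \frac{4898335556}{52823} = \left(- \frac{13}{6425}\right)^{2} + \frac{4898335556}{52823} = \frac{169}{41280625} + \frac{4898335556}{52823} = \frac{202206353220329587}{2180566454375}$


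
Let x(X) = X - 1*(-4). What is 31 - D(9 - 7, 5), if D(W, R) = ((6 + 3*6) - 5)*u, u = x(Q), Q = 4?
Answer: -121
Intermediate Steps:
x(X) = 4 + X (x(X) = X + 4 = 4 + X)
u = 8 (u = 4 + 4 = 8)
D(W, R) = 152 (D(W, R) = ((6 + 3*6) - 5)*8 = ((6 + 18) - 5)*8 = (24 - 5)*8 = 19*8 = 152)
31 - D(9 - 7, 5) = 31 - 1*152 = 31 - 152 = -121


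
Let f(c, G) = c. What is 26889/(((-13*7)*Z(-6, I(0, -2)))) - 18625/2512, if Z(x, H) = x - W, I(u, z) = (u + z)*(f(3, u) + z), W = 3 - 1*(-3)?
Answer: 3933889/228592 ≈ 17.209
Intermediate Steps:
W = 6 (W = 3 + 3 = 6)
I(u, z) = (3 + z)*(u + z) (I(u, z) = (u + z)*(3 + z) = (3 + z)*(u + z))
Z(x, H) = -6 + x (Z(x, H) = x - 1*6 = x - 6 = -6 + x)
26889/(((-13*7)*Z(-6, I(0, -2)))) - 18625/2512 = 26889/(((-13*7)*(-6 - 6))) - 18625/2512 = 26889/((-91*(-12))) - 18625*1/2512 = 26889/1092 - 18625/2512 = 26889*(1/1092) - 18625/2512 = 8963/364 - 18625/2512 = 3933889/228592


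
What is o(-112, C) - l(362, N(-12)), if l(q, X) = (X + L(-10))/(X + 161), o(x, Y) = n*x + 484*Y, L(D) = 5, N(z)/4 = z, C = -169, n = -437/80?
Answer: -45868858/565 ≈ -81184.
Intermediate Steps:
n = -437/80 (n = -437*1/80 = -437/80 ≈ -5.4625)
N(z) = 4*z
o(x, Y) = 484*Y - 437*x/80 (o(x, Y) = -437*x/80 + 484*Y = 484*Y - 437*x/80)
l(q, X) = (5 + X)/(161 + X) (l(q, X) = (X + 5)/(X + 161) = (5 + X)/(161 + X))
o(-112, C) - l(362, N(-12)) = (484*(-169) - 437/80*(-112)) - (5 + 4*(-12))/(161 + 4*(-12)) = (-81796 + 3059/5) - (5 - 48)/(161 - 48) = -405921/5 - (-43)/113 = -405921/5 - 1*(-43/113) = -405921/5 + 43/113 = -45868858/565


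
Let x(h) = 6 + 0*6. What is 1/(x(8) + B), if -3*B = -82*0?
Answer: ⅙ ≈ 0.16667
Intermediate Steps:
x(h) = 6 (x(h) = 6 + 0 = 6)
B = 0 (B = -(-82)*0/3 = -⅓*0 = 0)
1/(x(8) + B) = 1/(6 + 0) = 1/6 = ⅙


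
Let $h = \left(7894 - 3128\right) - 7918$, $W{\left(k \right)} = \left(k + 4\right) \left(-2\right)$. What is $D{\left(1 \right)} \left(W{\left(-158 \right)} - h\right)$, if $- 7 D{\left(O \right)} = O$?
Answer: $- \frac{3460}{7} \approx -494.29$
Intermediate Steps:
$D{\left(O \right)} = - \frac{O}{7}$
$W{\left(k \right)} = -8 - 2 k$ ($W{\left(k \right)} = \left(4 + k\right) \left(-2\right) = -8 - 2 k$)
$h = -3152$ ($h = 4766 - 7918 = -3152$)
$D{\left(1 \right)} \left(W{\left(-158 \right)} - h\right) = \left(- \frac{1}{7}\right) 1 \left(\left(-8 - -316\right) - -3152\right) = - \frac{\left(-8 + 316\right) + 3152}{7} = - \frac{308 + 3152}{7} = \left(- \frac{1}{7}\right) 3460 = - \frac{3460}{7}$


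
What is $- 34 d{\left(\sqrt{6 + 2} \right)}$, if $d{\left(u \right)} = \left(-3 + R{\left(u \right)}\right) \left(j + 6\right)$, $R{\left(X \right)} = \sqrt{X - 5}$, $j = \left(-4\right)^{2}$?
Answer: $2244 - 748 \sqrt{-5 + 2 \sqrt{2}} \approx 2244.0 - 1102.3 i$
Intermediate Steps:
$j = 16$
$R{\left(X \right)} = \sqrt{-5 + X}$
$d{\left(u \right)} = -66 + 22 \sqrt{-5 + u}$ ($d{\left(u \right)} = \left(-3 + \sqrt{-5 + u}\right) \left(16 + 6\right) = \left(-3 + \sqrt{-5 + u}\right) 22 = -66 + 22 \sqrt{-5 + u}$)
$- 34 d{\left(\sqrt{6 + 2} \right)} = - 34 \left(-66 + 22 \sqrt{-5 + \sqrt{6 + 2}}\right) = - 34 \left(-66 + 22 \sqrt{-5 + \sqrt{8}}\right) = - 34 \left(-66 + 22 \sqrt{-5 + 2 \sqrt{2}}\right) = 2244 - 748 \sqrt{-5 + 2 \sqrt{2}}$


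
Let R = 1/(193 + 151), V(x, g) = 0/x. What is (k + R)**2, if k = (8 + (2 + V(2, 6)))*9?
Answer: 958583521/118336 ≈ 8100.5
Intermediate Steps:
V(x, g) = 0
R = 1/344 ≈ 0.0029070
k = 90 (k = (8 + (2 + 0))*9 = (8 + 2)*9 = 10*9 = 90)
(k + R)**2 = (90 + 1/344)**2 = (30961/344)**2 = 958583521/118336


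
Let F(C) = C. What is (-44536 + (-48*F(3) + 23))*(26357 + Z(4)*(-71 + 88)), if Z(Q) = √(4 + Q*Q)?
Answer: -1177024549 - 1518338*√5 ≈ -1.1804e+9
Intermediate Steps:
Z(Q) = √(4 + Q²)
(-44536 + (-48*F(3) + 23))*(26357 + Z(4)*(-71 + 88)) = (-44536 + (-48*3 + 23))*(26357 + √(4 + 4²)*(-71 + 88)) = (-44536 + (-144 + 23))*(26357 + √(4 + 16)*17) = (-44536 - 121)*(26357 + √20*17) = -44657*(26357 + (2*√5)*17) = -44657*(26357 + 34*√5) = -1177024549 - 1518338*√5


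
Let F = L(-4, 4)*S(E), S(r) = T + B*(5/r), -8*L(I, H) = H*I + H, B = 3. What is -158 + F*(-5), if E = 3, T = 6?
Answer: -481/2 ≈ -240.50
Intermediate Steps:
L(I, H) = -H/8 - H*I/8 (L(I, H) = -(H*I + H)/8 = -(H + H*I)/8 = -H/8 - H*I/8)
S(r) = 6 + 15/r (S(r) = 6 + 3*(5/r) = 6 + 15/r)
F = 33/2 (F = (-1/8*4*(1 - 4))*(6 + 15/3) = (-1/8*4*(-3))*(6 + 15*(1/3)) = 3*(6 + 5)/2 = (3/2)*11 = 33/2 ≈ 16.500)
-158 + F*(-5) = -158 + (33/2)*(-5) = -158 - 165/2 = -481/2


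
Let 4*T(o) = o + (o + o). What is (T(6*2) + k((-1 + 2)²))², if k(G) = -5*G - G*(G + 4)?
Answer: 1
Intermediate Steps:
T(o) = 3*o/4 (T(o) = (o + (o + o))/4 = (o + 2*o)/4 = (3*o)/4 = 3*o/4)
k(G) = -5*G - G*(4 + G)
(T(6*2) + k((-1 + 2)²))² = (3*(6*2)/4 - (-1 + 2)²*(9 + (-1 + 2)²))² = ((¾)*12 - 1*1²*(9 + 1²))² = (9 - 1*1*(9 + 1))² = (9 - 1*1*10)² = (9 - 10)² = (-1)² = 1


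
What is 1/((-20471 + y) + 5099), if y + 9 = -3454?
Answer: -1/18835 ≈ -5.3093e-5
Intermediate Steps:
y = -3463 (y = -9 - 3454 = -3463)
1/((-20471 + y) + 5099) = 1/((-20471 - 3463) + 5099) = 1/(-23934 + 5099) = 1/(-18835) = -1/18835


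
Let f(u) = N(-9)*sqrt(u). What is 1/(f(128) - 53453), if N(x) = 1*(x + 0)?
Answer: -53453/2857212841 + 72*sqrt(2)/2857212841 ≈ -1.8672e-5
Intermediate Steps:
N(x) = x (N(x) = 1*x = x)
f(u) = -9*sqrt(u)
1/(f(128) - 53453) = 1/(-72*sqrt(2) - 53453) = 1/(-53453 - 72*sqrt(2))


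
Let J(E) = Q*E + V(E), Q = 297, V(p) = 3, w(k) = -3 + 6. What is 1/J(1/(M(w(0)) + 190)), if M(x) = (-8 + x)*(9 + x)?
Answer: 130/687 ≈ 0.18923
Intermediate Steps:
w(k) = 3
J(E) = 3 + 297*E (J(E) = 297*E + 3 = 3 + 297*E)
1/J(1/(M(w(0)) + 190)) = 1/(3 + 297/((-72 + 3 + 3²) + 190)) = 1/(3 + 297/((-72 + 3 + 9) + 190)) = 1/(3 + 297/(-60 + 190)) = 1/(3 + 297/130) = 1/(687/130) = 130/687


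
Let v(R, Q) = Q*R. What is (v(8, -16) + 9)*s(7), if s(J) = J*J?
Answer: -5831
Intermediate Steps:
s(J) = J²
(v(8, -16) + 9)*s(7) = (-16*8 + 9)*7² = (-128 + 9)*49 = -119*49 = -5831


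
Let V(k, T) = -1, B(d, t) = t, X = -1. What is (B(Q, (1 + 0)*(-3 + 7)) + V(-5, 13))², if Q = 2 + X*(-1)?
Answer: 9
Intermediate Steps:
Q = 3 (Q = 2 - 1*(-1) = 2 + 1 = 3)
(B(Q, (1 + 0)*(-3 + 7)) + V(-5, 13))² = ((1 + 0)*(-3 + 7) - 1)² = (1*4 - 1)² = (4 - 1)² = 3² = 9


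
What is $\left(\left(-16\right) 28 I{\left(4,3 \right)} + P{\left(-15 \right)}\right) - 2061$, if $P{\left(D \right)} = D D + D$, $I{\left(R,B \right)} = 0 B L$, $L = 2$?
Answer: $-1851$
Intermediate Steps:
$I{\left(R,B \right)} = 0$ ($I{\left(R,B \right)} = 0 B 2 = 0 \cdot 2 = 0$)
$P{\left(D \right)} = D + D^{2}$ ($P{\left(D \right)} = D^{2} + D = D + D^{2}$)
$\left(\left(-16\right) 28 I{\left(4,3 \right)} + P{\left(-15 \right)}\right) - 2061 = \left(\left(-16\right) 28 \cdot 0 - 15 \left(1 - 15\right)\right) - 2061 = \left(\left(-448\right) 0 - -210\right) - 2061 = \left(0 + 210\right) - 2061 = 210 - 2061 = -1851$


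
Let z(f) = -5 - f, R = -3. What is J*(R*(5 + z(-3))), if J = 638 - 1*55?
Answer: -5247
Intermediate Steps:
J = 583 (J = 638 - 55 = 583)
J*(R*(5 + z(-3))) = 583*(-3*(5 + (-5 - 1*(-3)))) = 583*(-3*(5 + (-5 + 3))) = 583*(-3*(5 - 2)) = 583*(-3*3) = 583*(-9) = -5247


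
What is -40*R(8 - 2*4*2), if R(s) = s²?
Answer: -2560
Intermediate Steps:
-40*R(8 - 2*4*2) = -40*(8 - 2*4*2)² = -40*(8 - 8*2)² = -40*(8 - 1*16)² = -40*(8 - 16)² = -40*(-8)² = -40*64 = -2560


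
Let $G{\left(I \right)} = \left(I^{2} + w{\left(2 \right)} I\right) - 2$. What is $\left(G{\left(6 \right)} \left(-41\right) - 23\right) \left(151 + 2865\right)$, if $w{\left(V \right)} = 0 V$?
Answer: $-4273672$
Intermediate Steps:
$w{\left(V \right)} = 0$
$G{\left(I \right)} = -2 + I^{2}$ ($G{\left(I \right)} = \left(I^{2} + 0 I\right) - 2 = \left(I^{2} + 0\right) - 2 = I^{2} - 2 = -2 + I^{2}$)
$\left(G{\left(6 \right)} \left(-41\right) - 23\right) \left(151 + 2865\right) = \left(\left(-2 + 6^{2}\right) \left(-41\right) - 23\right) \left(151 + 2865\right) = \left(\left(-2 + 36\right) \left(-41\right) - 23\right) 3016 = \left(34 \left(-41\right) - 23\right) 3016 = \left(-1394 - 23\right) 3016 = \left(-1417\right) 3016 = -4273672$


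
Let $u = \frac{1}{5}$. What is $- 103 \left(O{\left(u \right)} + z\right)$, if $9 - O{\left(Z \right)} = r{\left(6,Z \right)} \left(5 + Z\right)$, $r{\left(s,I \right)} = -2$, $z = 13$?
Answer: $- \frac{16686}{5} \approx -3337.2$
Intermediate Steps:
$u = \frac{1}{5} \approx 0.2$
$O{\left(Z \right)} = 19 + 2 Z$ ($O{\left(Z \right)} = 9 - - 2 \left(5 + Z\right) = 9 - \left(-10 - 2 Z\right) = 9 + \left(10 + 2 Z\right) = 19 + 2 Z$)
$- 103 \left(O{\left(u \right)} + z\right) = - 103 \left(\left(19 + 2 \cdot \frac{1}{5}\right) + 13\right) = - 103 \left(\left(19 + \frac{2}{5}\right) + 13\right) = - 103 \left(\frac{97}{5} + 13\right) = \left(-103\right) \frac{162}{5} = - \frac{16686}{5}$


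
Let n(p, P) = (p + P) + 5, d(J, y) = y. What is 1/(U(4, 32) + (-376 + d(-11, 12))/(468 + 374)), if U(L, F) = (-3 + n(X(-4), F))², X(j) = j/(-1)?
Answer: 421/607742 ≈ 0.00069273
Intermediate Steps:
X(j) = -j (X(j) = j*(-1) = -j)
n(p, P) = 5 + P + p (n(p, P) = (P + p) + 5 = 5 + P + p)
U(L, F) = (6 + F)² (U(L, F) = (-3 + (5 + F - 1*(-4)))² = (-3 + (5 + F + 4))² = (-3 + (9 + F))² = (6 + F)²)
1/(U(4, 32) + (-376 + d(-11, 12))/(468 + 374)) = 1/((6 + 32)² + (-376 + 12)/(468 + 374)) = 1/(38² - 364/842) = 1/(1444 - 364*1/842) = 1/(1444 - 182/421) = 1/(607742/421) = 421/607742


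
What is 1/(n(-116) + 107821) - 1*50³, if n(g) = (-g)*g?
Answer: -11795624999/94365 ≈ -1.2500e+5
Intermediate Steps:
n(g) = -g²
1/(n(-116) + 107821) - 1*50³ = 1/(-1*(-116)² + 107821) - 1*50³ = 1/(-1*13456 + 107821) - 1*125000 = 1/(-13456 + 107821) - 125000 = 1/94365 - 125000 = -11795624999/94365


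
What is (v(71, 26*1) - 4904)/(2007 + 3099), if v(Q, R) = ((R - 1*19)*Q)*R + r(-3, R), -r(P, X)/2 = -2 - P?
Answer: 1336/851 ≈ 1.5699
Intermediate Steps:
r(P, X) = 4 + 2*P (r(P, X) = -2*(-2 - P) = 4 + 2*P)
v(Q, R) = -2 + Q*R*(-19 + R) (v(Q, R) = ((R - 1*19)*Q)*R + (4 + 2*(-3)) = ((R - 19)*Q)*R + (4 - 6) = ((-19 + R)*Q)*R - 2 = (Q*(-19 + R))*R - 2 = Q*R*(-19 + R) - 2 = -2 + Q*R*(-19 + R))
(v(71, 26*1) - 4904)/(2007 + 3099) = ((-2 + 71*(26*1)² - 19*71*26*1) - 4904)/(2007 + 3099) = ((-2 + 71*26² - 19*71*26) - 4904)/5106 = ((-2 + 71*676 - 35074) - 4904)*(1/5106) = ((-2 + 47996 - 35074) - 4904)*(1/5106) = (12920 - 4904)*(1/5106) = 8016*(1/5106) = 1336/851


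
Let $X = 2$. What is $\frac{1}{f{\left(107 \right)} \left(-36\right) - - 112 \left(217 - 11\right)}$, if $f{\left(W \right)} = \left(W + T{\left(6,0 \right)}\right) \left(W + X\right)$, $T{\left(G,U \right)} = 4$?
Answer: $- \frac{1}{412492} \approx -2.4243 \cdot 10^{-6}$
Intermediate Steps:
$f{\left(W \right)} = \left(2 + W\right) \left(4 + W\right)$ ($f{\left(W \right)} = \left(W + 4\right) \left(W + 2\right) = \left(4 + W\right) \left(2 + W\right) = \left(2 + W\right) \left(4 + W\right)$)
$\frac{1}{f{\left(107 \right)} \left(-36\right) - - 112 \left(217 - 11\right)} = \frac{1}{\left(8 + 107^{2} + 6 \cdot 107\right) \left(-36\right) - - 112 \left(217 - 11\right)} = \frac{1}{\left(8 + 11449 + 642\right) \left(-36\right) - \left(-112\right) 206} = \frac{1}{12099 \left(-36\right) - -23072} = \frac{1}{-435564 + 23072} = \frac{1}{-412492} = - \frac{1}{412492}$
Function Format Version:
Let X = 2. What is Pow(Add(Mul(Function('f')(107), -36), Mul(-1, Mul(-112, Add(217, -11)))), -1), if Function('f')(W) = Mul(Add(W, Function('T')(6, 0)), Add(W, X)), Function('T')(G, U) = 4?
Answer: Rational(-1, 412492) ≈ -2.4243e-6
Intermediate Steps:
Function('f')(W) = Mul(Add(2, W), Add(4, W)) (Function('f')(W) = Mul(Add(W, 4), Add(W, 2)) = Mul(Add(4, W), Add(2, W)) = Mul(Add(2, W), Add(4, W)))
Pow(Add(Mul(Function('f')(107), -36), Mul(-1, Mul(-112, Add(217, -11)))), -1) = Pow(Add(Mul(Add(8, Pow(107, 2), Mul(6, 107)), -36), Mul(-1, Mul(-112, Add(217, -11)))), -1) = Pow(Add(Mul(Add(8, 11449, 642), -36), Mul(-1, Mul(-112, 206))), -1) = Pow(Add(Mul(12099, -36), Mul(-1, -23072)), -1) = Pow(Add(-435564, 23072), -1) = Pow(-412492, -1) = Rational(-1, 412492)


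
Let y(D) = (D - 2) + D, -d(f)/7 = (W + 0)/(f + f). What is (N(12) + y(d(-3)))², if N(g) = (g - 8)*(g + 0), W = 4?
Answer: 27556/9 ≈ 3061.8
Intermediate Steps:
N(g) = g*(-8 + g) (N(g) = (-8 + g)*g = g*(-8 + g))
d(f) = -14/f (d(f) = -7*(4 + 0)/(f + f) = -28/(2*f) = -28*1/(2*f) = -14/f)
y(D) = -2 + 2*D (y(D) = (-2 + D) + D = -2 + 2*D)
(N(12) + y(d(-3)))² = (12*(-8 + 12) + (-2 + 2*(-14/(-3))))² = (12*4 + (-2 + 2*(-14*(-⅓))))² = (48 + (-2 + 2*(14/3)))² = (48 + (-2 + 28/3))² = (48 + 22/3)² = (166/3)² = 27556/9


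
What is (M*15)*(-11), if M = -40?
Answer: 6600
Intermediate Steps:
(M*15)*(-11) = -40*15*(-11) = -600*(-11) = 6600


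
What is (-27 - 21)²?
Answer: 2304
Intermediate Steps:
(-27 - 21)² = (-48)² = 2304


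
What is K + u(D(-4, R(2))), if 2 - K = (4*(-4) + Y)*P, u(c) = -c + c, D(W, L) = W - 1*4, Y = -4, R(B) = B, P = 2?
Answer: 42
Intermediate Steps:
D(W, L) = -4 + W (D(W, L) = W - 4 = -4 + W)
u(c) = 0
K = 42 (K = 2 - (4*(-4) - 4)*2 = 2 - (-16 - 4)*2 = 2 - (-20)*2 = 2 - 1*(-40) = 2 + 40 = 42)
K + u(D(-4, R(2))) = 42 + 0 = 42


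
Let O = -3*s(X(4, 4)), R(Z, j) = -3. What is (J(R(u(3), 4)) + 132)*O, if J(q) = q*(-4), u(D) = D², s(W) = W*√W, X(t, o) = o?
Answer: -3456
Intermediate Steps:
s(W) = W^(3/2)
J(q) = -4*q
O = -24 (O = -3*4^(3/2) = -3*8 = -24)
(J(R(u(3), 4)) + 132)*O = (-4*(-3) + 132)*(-24) = (12 + 132)*(-24) = 144*(-24) = -3456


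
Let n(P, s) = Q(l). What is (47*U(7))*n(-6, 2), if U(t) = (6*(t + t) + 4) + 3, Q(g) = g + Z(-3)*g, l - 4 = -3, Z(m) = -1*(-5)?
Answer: 25662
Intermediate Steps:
Z(m) = 5
l = 1 (l = 4 - 3 = 1)
Q(g) = 6*g (Q(g) = g + 5*g = 6*g)
n(P, s) = 6 (n(P, s) = 6*1 = 6)
U(t) = 7 + 12*t (U(t) = (6*(2*t) + 4) + 3 = (12*t + 4) + 3 = (4 + 12*t) + 3 = 7 + 12*t)
(47*U(7))*n(-6, 2) = (47*(7 + 12*7))*6 = (47*(7 + 84))*6 = (47*91)*6 = 4277*6 = 25662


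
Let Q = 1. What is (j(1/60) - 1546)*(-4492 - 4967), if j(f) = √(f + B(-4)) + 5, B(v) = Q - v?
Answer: 14576319 - 3153*√4515/10 ≈ 1.4555e+7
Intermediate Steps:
B(v) = 1 - v
j(f) = 5 + √(5 + f) (j(f) = √(f + (1 - 1*(-4))) + 5 = √(f + (1 + 4)) + 5 = √(f + 5) + 5 = √(5 + f) + 5 = 5 + √(5 + f))
(j(1/60) - 1546)*(-4492 - 4967) = ((5 + √(5 + 1/60)) - 1546)*(-4492 - 4967) = ((5 + √(5 + 1/60)) - 1546)*(-9459) = ((5 + √(301/60)) - 1546)*(-9459) = ((5 + √4515/30) - 1546)*(-9459) = (-1541 + √4515/30)*(-9459) = 14576319 - 3153*√4515/10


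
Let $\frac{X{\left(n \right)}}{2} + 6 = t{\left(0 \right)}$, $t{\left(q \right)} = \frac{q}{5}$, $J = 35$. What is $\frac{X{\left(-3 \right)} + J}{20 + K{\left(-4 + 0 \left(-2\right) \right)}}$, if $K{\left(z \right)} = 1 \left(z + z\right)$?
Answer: $\frac{23}{12} \approx 1.9167$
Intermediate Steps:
$K{\left(z \right)} = 2 z$ ($K{\left(z \right)} = 1 \cdot 2 z = 2 z$)
$t{\left(q \right)} = \frac{q}{5}$ ($t{\left(q \right)} = q \frac{1}{5} = \frac{q}{5}$)
$X{\left(n \right)} = -12$ ($X{\left(n \right)} = -12 + 2 \cdot \frac{1}{5} \cdot 0 = -12 + 2 \cdot 0 = -12 + 0 = -12$)
$\frac{X{\left(-3 \right)} + J}{20 + K{\left(-4 + 0 \left(-2\right) \right)}} = \frac{-12 + 35}{20 + 2 \left(-4 + 0 \left(-2\right)\right)} = \frac{1}{20 + 2 \left(-4 + 0\right)} 23 = \frac{1}{20 + 2 \left(-4\right)} 23 = \frac{1}{20 - 8} \cdot 23 = \frac{1}{12} \cdot 23 = \frac{23}{12}$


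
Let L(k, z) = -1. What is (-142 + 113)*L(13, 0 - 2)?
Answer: 29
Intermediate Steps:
(-142 + 113)*L(13, 0 - 2) = (-142 + 113)*(-1) = -29*(-1) = 29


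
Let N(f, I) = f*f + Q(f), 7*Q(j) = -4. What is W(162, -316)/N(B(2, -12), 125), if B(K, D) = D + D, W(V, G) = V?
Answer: 567/2014 ≈ 0.28153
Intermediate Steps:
Q(j) = -4/7 (Q(j) = (⅐)*(-4) = -4/7)
B(K, D) = 2*D
N(f, I) = -4/7 + f² (N(f, I) = f*f - 4/7 = f² - 4/7 = -4/7 + f²)
W(162, -316)/N(B(2, -12), 125) = 162/(-4/7 + (2*(-12))²) = 162/(-4/7 + (-24)²) = 162/(-4/7 + 576) = 162/(4028/7) = 162*(7/4028) = 567/2014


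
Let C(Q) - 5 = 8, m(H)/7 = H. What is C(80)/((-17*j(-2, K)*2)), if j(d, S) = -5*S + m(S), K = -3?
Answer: 13/204 ≈ 0.063725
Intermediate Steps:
m(H) = 7*H
j(d, S) = 2*S (j(d, S) = -5*S + 7*S = 2*S)
C(Q) = 13 (C(Q) = 5 + 8 = 13)
C(80)/((-17*j(-2, K)*2)) = 13/((-34*(-3)*2)) = 13/((-17*(-6)*2)) = 13/((102*2)) = 13/204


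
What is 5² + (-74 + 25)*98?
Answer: -4777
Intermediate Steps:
5² + (-74 + 25)*98 = 25 - 49*98 = 25 - 4802 = -4777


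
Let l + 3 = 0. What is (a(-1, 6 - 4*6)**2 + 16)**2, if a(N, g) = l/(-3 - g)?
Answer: 160801/625 ≈ 257.28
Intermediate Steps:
l = -3 (l = -3 + 0 = -3)
a(N, g) = -3/(-3 - g)
(a(-1, 6 - 4*6)**2 + 16)**2 = ((3/(3 + (6 - 4*6)))**2 + 16)**2 = ((3/(3 + (6 - 24)))**2 + 16)**2 = ((3/(3 - 18))**2 + 16)**2 = ((3/(-15))**2 + 16)**2 = ((3*(-1/15))**2 + 16)**2 = ((-1/5)**2 + 16)**2 = (1/25 + 16)**2 = (401/25)**2 = 160801/625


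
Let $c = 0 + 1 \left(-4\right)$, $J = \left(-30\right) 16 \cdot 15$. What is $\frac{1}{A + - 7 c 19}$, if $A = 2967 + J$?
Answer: $- \frac{1}{3701} \approx -0.0002702$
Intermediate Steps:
$J = -7200$ ($J = \left(-480\right) 15 = -7200$)
$c = -4$ ($c = 0 - 4 = -4$)
$A = -4233$ ($A = 2967 - 7200 = -4233$)
$\frac{1}{A + - 7 c 19} = \frac{1}{-4233 + \left(-7\right) \left(-4\right) 19} = \frac{1}{-4233 + 28 \cdot 19} = \frac{1}{-4233 + 532} = \frac{1}{-3701} = - \frac{1}{3701}$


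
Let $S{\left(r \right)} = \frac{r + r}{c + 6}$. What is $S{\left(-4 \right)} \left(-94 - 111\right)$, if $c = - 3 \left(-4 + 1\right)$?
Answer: $\frac{328}{3} \approx 109.33$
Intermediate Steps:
$c = 9$ ($c = \left(-3\right) \left(-3\right) = 9$)
$S{\left(r \right)} = \frac{2 r}{15}$ ($S{\left(r \right)} = \frac{r + r}{9 + 6} = \frac{2 r}{15}$)
$S{\left(-4 \right)} \left(-94 - 111\right) = \frac{2}{15} \left(-4\right) \left(-94 - 111\right) = \left(- \frac{8}{15}\right) \left(-205\right) = \frac{328}{3}$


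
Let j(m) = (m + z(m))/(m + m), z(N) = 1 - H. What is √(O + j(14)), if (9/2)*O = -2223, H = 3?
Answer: I*√24185/7 ≈ 22.216*I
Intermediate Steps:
z(N) = -2 (z(N) = 1 - 1*3 = 1 - 3 = -2)
O = -494 (O = (2/9)*(-2223) = -494)
j(m) = (-2 + m)/(2*m) (j(m) = (m - 2)/(m + m) = (-2 + m)/((2*m)) = (-2 + m)*(1/(2*m)) = (-2 + m)/(2*m))
√(O + j(14)) = √(-494 + (½)*(-2 + 14)/14) = √(-494 + (½)*(1/14)*12) = √(-494 + 3/7) = √(-3455/7) = I*√24185/7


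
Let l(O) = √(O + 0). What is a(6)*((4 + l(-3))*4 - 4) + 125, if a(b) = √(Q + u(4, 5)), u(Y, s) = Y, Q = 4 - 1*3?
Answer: 125 + 4*√5*(3 + I*√3) ≈ 151.83 + 15.492*I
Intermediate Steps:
Q = 1 (Q = 4 - 3 = 1)
a(b) = √5 (a(b) = √(1 + 4) = √5)
l(O) = √O
a(6)*((4 + l(-3))*4 - 4) + 125 = √5*((4 + √(-3))*4 - 4) + 125 = √5*((4 + I*√3)*4 - 4) + 125 = √5*((16 + 4*I*√3) - 4) + 125 = √5*(12 + 4*I*√3) + 125 = 125 + √5*(12 + 4*I*√3)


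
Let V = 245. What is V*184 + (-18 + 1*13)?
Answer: 45075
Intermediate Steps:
V*184 + (-18 + 1*13) = 245*184 + (-18 + 1*13) = 45080 + (-18 + 13) = 45080 - 5 = 45075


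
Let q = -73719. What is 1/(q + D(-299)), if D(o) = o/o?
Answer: -1/73718 ≈ -1.3565e-5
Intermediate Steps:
D(o) = 1
1/(q + D(-299)) = 1/(-73719 + 1) = 1/(-73718) = -1/73718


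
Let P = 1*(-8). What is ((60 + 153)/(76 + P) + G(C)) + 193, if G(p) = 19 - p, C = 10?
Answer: 13949/68 ≈ 205.13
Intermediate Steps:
P = -8
((60 + 153)/(76 + P) + G(C)) + 193 = ((60 + 153)/(76 - 8) + (19 - 1*10)) + 193 = (213/68 + (19 - 10)) + 193 = (213*(1/68) + 9) + 193 = (213/68 + 9) + 193 = 825/68 + 193 = 13949/68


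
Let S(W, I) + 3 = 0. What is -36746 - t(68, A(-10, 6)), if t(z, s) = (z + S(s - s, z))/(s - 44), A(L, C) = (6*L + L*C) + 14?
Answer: -1102367/30 ≈ -36746.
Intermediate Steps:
S(W, I) = -3 (S(W, I) = -3 + 0 = -3)
A(L, C) = 14 + 6*L + C*L (A(L, C) = (6*L + C*L) + 14 = 14 + 6*L + C*L)
t(z, s) = (-3 + z)/(-44 + s) (t(z, s) = (z - 3)/(s - 44) = (-3 + z)/(-44 + s))
-36746 - t(68, A(-10, 6)) = -36746 - (-3 + 68)/(-44 + (14 + 6*(-10) + 6*(-10))) = -36746 - 65/(-44 + (14 - 60 - 60)) = -36746 - 65/(-44 - 106) = -36746 - 65/(-150) = -36746 - (-1)*65/150 = -36746 - 1*(-13/30) = -36746 + 13/30 = -1102367/30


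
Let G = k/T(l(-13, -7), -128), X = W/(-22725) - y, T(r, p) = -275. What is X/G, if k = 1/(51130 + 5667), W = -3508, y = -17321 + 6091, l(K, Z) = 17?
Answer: -159443823424886/909 ≈ -1.7541e+11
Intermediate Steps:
y = -11230
k = 1/56797 ≈ 1.7607e-5
X = 255205258/22725 (X = -3508/(-22725) - 1*(-11230) = -3508*(-1/22725) + 11230 = 3508/22725 + 11230 = 255205258/22725 ≈ 11230.)
G = -1/15619175 (G = (1/56797)/(-275) = (1/56797)*(-1/275) = -1/15619175 ≈ -6.4024e-8)
X/G = 255205258/(22725*(-1/15619175)) = (255205258/22725)*(-15619175) = -159443823424886/909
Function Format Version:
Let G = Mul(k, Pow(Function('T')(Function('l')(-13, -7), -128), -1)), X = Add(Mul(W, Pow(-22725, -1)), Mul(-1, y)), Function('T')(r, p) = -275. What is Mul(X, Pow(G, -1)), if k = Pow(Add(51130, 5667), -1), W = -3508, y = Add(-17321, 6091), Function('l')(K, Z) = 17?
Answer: Rational(-159443823424886, 909) ≈ -1.7541e+11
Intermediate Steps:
y = -11230
k = Rational(1, 56797) (k = Pow(56797, -1) = Rational(1, 56797) ≈ 1.7607e-5)
X = Rational(255205258, 22725) (X = Add(Mul(-3508, Pow(-22725, -1)), Mul(-1, -11230)) = Add(Mul(-3508, Rational(-1, 22725)), 11230) = Add(Rational(3508, 22725), 11230) = Rational(255205258, 22725) ≈ 11230.)
G = Rational(-1, 15619175) (G = Mul(Rational(1, 56797), Pow(-275, -1)) = Mul(Rational(1, 56797), Rational(-1, 275)) = Rational(-1, 15619175) ≈ -6.4024e-8)
Mul(X, Pow(G, -1)) = Mul(Rational(255205258, 22725), Pow(Rational(-1, 15619175), -1)) = Mul(Rational(255205258, 22725), -15619175) = Rational(-159443823424886, 909)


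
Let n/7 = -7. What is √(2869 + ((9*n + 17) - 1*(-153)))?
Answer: √2598 ≈ 50.971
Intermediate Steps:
n = -49 (n = 7*(-7) = -49)
√(2869 + ((9*n + 17) - 1*(-153))) = √(2869 + ((9*(-49) + 17) - 1*(-153))) = √(2869 + ((-441 + 17) + 153)) = √(2869 + (-424 + 153)) = √(2869 - 271) = √2598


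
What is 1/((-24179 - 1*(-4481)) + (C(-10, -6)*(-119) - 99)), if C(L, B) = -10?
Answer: -1/18607 ≈ -5.3743e-5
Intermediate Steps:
1/((-24179 - 1*(-4481)) + (C(-10, -6)*(-119) - 99)) = 1/((-24179 - 1*(-4481)) + (-10*(-119) - 99)) = 1/((-24179 + 4481) + (1190 - 99)) = 1/(-19698 + 1091) = 1/(-18607) = -1/18607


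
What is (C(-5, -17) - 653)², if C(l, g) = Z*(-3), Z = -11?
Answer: 384400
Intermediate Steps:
C(l, g) = 33 (C(l, g) = -11*(-3) = 33)
(C(-5, -17) - 653)² = (33 - 653)² = (-620)² = 384400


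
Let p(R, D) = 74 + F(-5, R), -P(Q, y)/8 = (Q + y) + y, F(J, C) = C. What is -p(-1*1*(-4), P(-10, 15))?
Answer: -78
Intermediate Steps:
P(Q, y) = -16*y - 8*Q (P(Q, y) = -8*((Q + y) + y) = -8*(Q + 2*y) = -16*y - 8*Q)
p(R, D) = 74 + R
-p(-1*1*(-4), P(-10, 15)) = -(74 - 1*1*(-4)) = -(74 - 1*(-4)) = -(74 + 4) = -1*78 = -78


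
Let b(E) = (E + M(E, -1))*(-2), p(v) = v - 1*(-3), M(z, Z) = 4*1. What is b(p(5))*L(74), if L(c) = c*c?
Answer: -131424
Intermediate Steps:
M(z, Z) = 4
p(v) = 3 + v (p(v) = v + 3 = 3 + v)
L(c) = c**2
b(E) = -8 - 2*E (b(E) = (E + 4)*(-2) = (4 + E)*(-2) = -8 - 2*E)
b(p(5))*L(74) = (-8 - 2*(3 + 5))*74**2 = (-8 - 2*8)*5476 = (-8 - 16)*5476 = -24*5476 = -131424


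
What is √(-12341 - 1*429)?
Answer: I*√12770 ≈ 113.0*I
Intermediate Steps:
√(-12341 - 1*429) = √(-12341 - 429) = √(-12770) = I*√12770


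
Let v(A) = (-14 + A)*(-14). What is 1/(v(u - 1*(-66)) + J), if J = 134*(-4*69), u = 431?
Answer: -1/43746 ≈ -2.2859e-5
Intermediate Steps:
v(A) = 196 - 14*A
J = -36984 (J = 134*(-276) = -36984)
1/(v(u - 1*(-66)) + J) = 1/((196 - 14*(431 - 1*(-66))) - 36984) = 1/((196 - 14*(431 + 66)) - 36984) = 1/((196 - 14*497) - 36984) = 1/((196 - 6958) - 36984) = 1/(-6762 - 36984) = 1/(-43746) = -1/43746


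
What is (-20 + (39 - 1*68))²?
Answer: 2401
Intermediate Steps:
(-20 + (39 - 1*68))² = (-20 + (39 - 68))² = (-20 - 29)² = (-49)² = 2401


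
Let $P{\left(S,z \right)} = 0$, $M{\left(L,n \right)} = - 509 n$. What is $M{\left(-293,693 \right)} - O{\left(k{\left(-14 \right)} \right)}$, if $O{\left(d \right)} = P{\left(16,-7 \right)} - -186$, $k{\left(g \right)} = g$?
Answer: $-352923$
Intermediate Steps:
$O{\left(d \right)} = 186$ ($O{\left(d \right)} = 0 - -186 = 0 + 186 = 186$)
$M{\left(-293,693 \right)} - O{\left(k{\left(-14 \right)} \right)} = \left(-509\right) 693 - 186 = -352737 - 186 = -352923$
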